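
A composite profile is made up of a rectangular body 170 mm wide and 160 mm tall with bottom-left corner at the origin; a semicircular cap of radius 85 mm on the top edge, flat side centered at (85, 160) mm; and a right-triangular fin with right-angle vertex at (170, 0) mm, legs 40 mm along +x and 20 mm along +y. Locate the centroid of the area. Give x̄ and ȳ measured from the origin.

Part | A | x̄ᵢ | ȳᵢ | A·x̄ᵢ | A·ȳᵢ
rectangular body | 27200.00 | 85.00 | 80.00 | 2312000.00 | 2176000.00
semicircular top | 11349.00 | 85.00 | 196.08 | 964665.29 | 2225257.22
triangular fin | 400.00 | 183.33 | 6.67 | 73333.33 | 2666.67
Σ | 38949.00 |  |  | 3349998.63 | 4403923.89
x̄ = 3349998.63 / 38949.00 = 86.01 mm
ȳ = 4403923.89 / 38949.00 = 113.07 mm

x̄ = 86.01 mm, ȳ = 113.07 mm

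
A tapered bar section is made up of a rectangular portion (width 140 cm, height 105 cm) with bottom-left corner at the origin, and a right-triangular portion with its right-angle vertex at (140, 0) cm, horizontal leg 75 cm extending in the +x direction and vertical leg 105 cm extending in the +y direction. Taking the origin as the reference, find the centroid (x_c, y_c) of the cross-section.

x_c = 90.07 cm, y_c = 48.80 cm

rectangular portion: A = 140 × 105 = 14700.00, centroid at (70.00, 52.50).
triangular portion: A = ½·75·105 = 3937.50, centroid at (165.00, 35.00).
ΣA = 18637.50 cm², ΣAx_c = 1678687.50 cm³, ΣAy_c = 909562.50 cm³.
x_c = 1678687.50/18637.50 = 90.07 cm; y_c = 909562.50/18637.50 = 48.80 cm.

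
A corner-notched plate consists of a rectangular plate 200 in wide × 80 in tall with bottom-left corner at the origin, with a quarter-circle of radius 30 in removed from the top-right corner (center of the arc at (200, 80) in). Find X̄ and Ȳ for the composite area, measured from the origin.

plate: A = 200 × 80 = 16000.00, centroid at (100.00, 40.00).
removed quarter-circle: A = −¼π·30² = -706.86, centroid at (187.27, 67.27).
ΣA = 15293.14 in², ΣAX̄ = 1467628.33 in³, ΣAȲ = 592451.33 in³.
X̄ = 1467628.33/15293.14 = 95.97 in; Ȳ = 592451.33/15293.14 = 38.74 in.

X̄ = 95.97 in, Ȳ = 38.74 in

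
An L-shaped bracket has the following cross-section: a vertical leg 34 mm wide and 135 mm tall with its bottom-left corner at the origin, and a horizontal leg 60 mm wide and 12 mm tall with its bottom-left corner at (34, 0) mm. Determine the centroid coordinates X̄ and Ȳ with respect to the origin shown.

X̄ = 23.37 mm, Ȳ = 59.16 mm

vertical leg: A = 34 × 135 = 4590.00, centroid at (17.00, 67.50).
horizontal leg: A = 60 × 12 = 720.00, centroid at (64.00, 6.00).
ΣA = 5310.00 mm²
ΣAX̄ = (4590.00)(17.00) + (720.00)(64.00) = 124110.00 mm³
ΣAȲ = (4590.00)(67.50) + (720.00)(6.00) = 314145.00 mm³
X̄ = 124110.00 / 5310.00 = 23.37 mm
Ȳ = 314145.00 / 5310.00 = 59.16 mm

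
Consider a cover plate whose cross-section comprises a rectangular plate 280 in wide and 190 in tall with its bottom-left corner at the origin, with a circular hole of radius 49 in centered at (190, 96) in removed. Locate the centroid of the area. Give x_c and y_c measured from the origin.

plate: A = 280 × 190 = 53200.00, centroid at (140.00, 95.00).
hole: A = −π·49² = -7542.96, centroid at (190.00, 96.00).
ΣA = 45657.04 in²
ΣAx_c = (53200.00)(140.00) + (-7542.96)(190.00) = 6014836.85 in³
ΣAy_c = (53200.00)(95.00) + (-7542.96)(96.00) = 4329875.46 in³
x_c = 6014836.85 / 45657.04 = 131.74 in
y_c = 4329875.46 / 45657.04 = 94.83 in

x_c = 131.74 in, y_c = 94.83 in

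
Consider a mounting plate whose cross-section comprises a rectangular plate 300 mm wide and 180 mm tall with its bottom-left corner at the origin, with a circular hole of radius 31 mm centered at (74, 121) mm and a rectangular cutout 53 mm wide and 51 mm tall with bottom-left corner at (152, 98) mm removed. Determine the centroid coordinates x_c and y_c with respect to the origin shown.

plate: A = 300 × 180 = 54000.00, centroid at (150.00, 90.00).
hole 1: A = −π·31² = -3019.07, centroid at (74.00, 121.00).
hole 2: A = −(53 × 51) = -2703.00, centroid at (178.50, 123.50).
ΣA = 48277.93 mm²
ΣAx_c = (54000.00)(150.00) + (-3019.07)(74.00) + (-2703.00)(178.50) = 7394103.28 mm³
ΣAy_c = (54000.00)(90.00) + (-3019.07)(121.00) + (-2703.00)(123.50) = 4160871.96 mm³
x_c = 7394103.28 / 48277.93 = 153.16 mm
y_c = 4160871.96 / 48277.93 = 86.19 mm

x_c = 153.16 mm, y_c = 86.19 mm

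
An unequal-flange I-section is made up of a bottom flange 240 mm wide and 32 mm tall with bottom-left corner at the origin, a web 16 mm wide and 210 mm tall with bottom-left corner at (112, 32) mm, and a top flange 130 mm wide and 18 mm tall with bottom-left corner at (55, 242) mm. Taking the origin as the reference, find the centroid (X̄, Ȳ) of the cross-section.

X̄ = 120.00 mm, Ȳ = 87.48 mm

bottom flange: A = 240 × 32 = 7680.00, centroid at (120.00, 16.00).
web: A = 16 × 210 = 3360.00, centroid at (120.00, 137.00).
top flange: A = 130 × 18 = 2340.00, centroid at (120.00, 251.00).
ΣA = 13380.00 mm²
ΣAX̄ = (7680.00)(120.00) + (3360.00)(120.00) + (2340.00)(120.00) = 1605600.00 mm³
ΣAȲ = (7680.00)(16.00) + (3360.00)(137.00) + (2340.00)(251.00) = 1170540.00 mm³
X̄ = 1605600.00 / 13380.00 = 120.00 mm
Ȳ = 1170540.00 / 13380.00 = 87.48 mm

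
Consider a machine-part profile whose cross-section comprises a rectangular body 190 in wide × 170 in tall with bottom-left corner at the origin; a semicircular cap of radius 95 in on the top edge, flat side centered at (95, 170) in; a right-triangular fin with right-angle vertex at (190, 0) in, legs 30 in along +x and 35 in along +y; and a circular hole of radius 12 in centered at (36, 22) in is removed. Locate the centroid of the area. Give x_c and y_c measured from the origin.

Part | A | x̄ᵢ | ȳᵢ | A·x̄ᵢ | A·ȳᵢ
rectangular body | 32300.00 | 95.00 | 85.00 | 3068500.00 | 2745500.00
semicircular top | 14176.44 | 95.00 | 210.32 | 1346761.50 | 2981577.60
triangular fin | 525.00 | 200.00 | 11.67 | 105000.00 | 6125.00
hole | -452.39 | 36.00 | 22.00 | -16286.02 | -9952.57
Σ | 46549.05 |  |  | 4503975.48 | 5723250.03
x_c = 4503975.48 / 46549.05 = 96.76 in
y_c = 5723250.03 / 46549.05 = 122.95 in

x_c = 96.76 in, y_c = 122.95 in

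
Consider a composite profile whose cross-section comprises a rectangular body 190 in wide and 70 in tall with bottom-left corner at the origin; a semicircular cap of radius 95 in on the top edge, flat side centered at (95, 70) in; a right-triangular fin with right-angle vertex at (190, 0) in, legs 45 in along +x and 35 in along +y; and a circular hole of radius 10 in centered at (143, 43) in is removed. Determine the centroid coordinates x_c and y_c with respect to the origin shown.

rectangular body: A = 190 × 70 = 13300.00, centroid at (95.00, 35.00).
semicircular top: A = ½π·95² = 14176.44, centroid at (95.00, 110.32).
triangular fin: A = ½·45·35 = 787.50, centroid at (205.00, 11.67).
hole: A = −π·10² = -314.16, centroid at (143.00, 43.00).
ΣA = 27949.78 in², ΣAx_c = 2726774.23 in³, ΣAy_c = 2025112.56 in³.
x_c = 2726774.23/27949.78 = 97.56 in; y_c = 2025112.56/27949.78 = 72.46 in.

x_c = 97.56 in, y_c = 72.46 in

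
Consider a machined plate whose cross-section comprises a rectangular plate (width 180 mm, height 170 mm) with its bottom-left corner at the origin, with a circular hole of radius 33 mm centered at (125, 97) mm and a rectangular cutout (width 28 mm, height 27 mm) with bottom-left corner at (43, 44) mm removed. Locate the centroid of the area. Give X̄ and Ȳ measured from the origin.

X̄ = 86.41 mm, Ȳ = 84.23 mm

Part | A | x̄ᵢ | ȳᵢ | A·x̄ᵢ | A·ȳᵢ
plate | 30600.00 | 90.00 | 85.00 | 2754000.00 | 2601000.00
hole 1 | -3421.19 | 125.00 | 97.00 | -427649.30 | -331855.86
hole 2 | -756.00 | 57.00 | 57.50 | -43092.00 | -43470.00
Σ | 26422.81 |  |  | 2283258.70 | 2225674.14
X̄ = 2283258.70 / 26422.81 = 86.41 mm
Ȳ = 2225674.14 / 26422.81 = 84.23 mm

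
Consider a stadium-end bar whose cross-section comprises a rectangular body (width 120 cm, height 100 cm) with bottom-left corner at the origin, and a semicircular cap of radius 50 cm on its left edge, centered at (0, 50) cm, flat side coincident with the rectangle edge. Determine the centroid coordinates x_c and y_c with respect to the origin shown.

rectangular body: A = 120 × 100 = 12000.00, centroid at (60.00, 50.00).
semicircular end: A = ½π·50² = 3926.99, centroid at (-21.22, 50.00).
ΣA = 15926.99 cm², ΣAx_c = 636666.67 cm³, ΣAy_c = 796349.54 cm³.
x_c = 636666.67/15926.99 = 39.97 cm; y_c = 796349.54/15926.99 = 50.00 cm.

x_c = 39.97 cm, y_c = 50.00 cm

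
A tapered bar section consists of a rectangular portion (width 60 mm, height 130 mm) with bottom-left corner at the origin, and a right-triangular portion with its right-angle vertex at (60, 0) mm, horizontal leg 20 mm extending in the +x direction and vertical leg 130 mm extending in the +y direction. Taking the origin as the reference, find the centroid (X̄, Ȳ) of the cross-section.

X̄ = 35.24 mm, Ȳ = 61.90 mm

rectangular portion: A = 60 × 130 = 7800.00, centroid at (30.00, 65.00).
triangular portion: A = ½·20·130 = 1300.00, centroid at (66.67, 43.33).
ΣA = 9100.00 mm²
ΣAX̄ = (7800.00)(30.00) + (1300.00)(66.67) = 320666.67 mm³
ΣAȲ = (7800.00)(65.00) + (1300.00)(43.33) = 563333.33 mm³
X̄ = 320666.67 / 9100.00 = 35.24 mm
Ȳ = 563333.33 / 9100.00 = 61.90 mm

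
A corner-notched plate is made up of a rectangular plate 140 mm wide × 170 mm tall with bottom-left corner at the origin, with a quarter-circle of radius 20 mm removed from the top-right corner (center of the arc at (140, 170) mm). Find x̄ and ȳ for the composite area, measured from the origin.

plate: A = 140 × 170 = 23800.00, centroid at (70.00, 85.00).
removed quarter-circle: A = −¼π·20² = -314.16, centroid at (131.51, 161.51).
ΣA = 23485.84 mm²
ΣAx̄ = (23800.00)(70.00) + (-314.16)(131.51) = 1624684.37 mm³
ΣAȳ = (23800.00)(85.00) + (-314.16)(161.51) = 1972259.59 mm³
x̄ = 1624684.37 / 23485.84 = 69.18 mm
ȳ = 1972259.59 / 23485.84 = 83.98 mm

x̄ = 69.18 mm, ȳ = 83.98 mm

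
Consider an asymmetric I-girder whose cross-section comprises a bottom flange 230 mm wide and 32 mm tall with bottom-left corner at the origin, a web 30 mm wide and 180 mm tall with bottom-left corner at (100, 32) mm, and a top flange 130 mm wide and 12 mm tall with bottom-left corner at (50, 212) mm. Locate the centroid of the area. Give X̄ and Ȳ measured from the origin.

bottom flange: A = 230 × 32 = 7360.00, centroid at (115.00, 16.00).
web: A = 30 × 180 = 5400.00, centroid at (115.00, 122.00).
top flange: A = 130 × 12 = 1560.00, centroid at (115.00, 218.00).
ΣA = 14320.00 mm², ΣAX̄ = 1646800.00 mm³, ΣAȲ = 1116640.00 mm³.
X̄ = 1646800.00/14320.00 = 115.00 mm; Ȳ = 1116640.00/14320.00 = 77.98 mm.

X̄ = 115.00 mm, Ȳ = 77.98 mm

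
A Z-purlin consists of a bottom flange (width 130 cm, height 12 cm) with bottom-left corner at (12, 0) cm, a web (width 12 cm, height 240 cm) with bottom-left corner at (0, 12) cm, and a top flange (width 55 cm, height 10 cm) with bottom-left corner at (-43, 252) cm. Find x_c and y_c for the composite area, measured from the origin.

x_c = 25.83 cm, y_c = 106.39 cm

bottom flange: A = 130 × 12 = 1560.00, centroid at (77.00, 6.00).
web: A = 12 × 240 = 2880.00, centroid at (6.00, 132.00).
top flange: A = 55 × 10 = 550.00, centroid at (-15.50, 257.00).
ΣA = 4990.00 cm², ΣAx_c = 128875.00 cm³, ΣAy_c = 530870.00 cm³.
x_c = 128875.00/4990.00 = 25.83 cm; y_c = 530870.00/4990.00 = 106.39 cm.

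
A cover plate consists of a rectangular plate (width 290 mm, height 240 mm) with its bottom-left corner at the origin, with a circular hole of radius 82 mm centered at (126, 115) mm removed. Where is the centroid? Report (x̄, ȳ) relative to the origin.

x̄ = 153.28 mm, ȳ = 122.18 mm

plate: A = 290 × 240 = 69600.00, centroid at (145.00, 120.00).
hole: A = −π·82² = -21124.07, centroid at (126.00, 115.00).
ΣA = 48475.93 mm²
ΣAx̄ = (69600.00)(145.00) + (-21124.07)(126.00) = 7430367.31 mm³
ΣAȳ = (69600.00)(120.00) + (-21124.07)(115.00) = 5922732.06 mm³
x̄ = 7430367.31 / 48475.93 = 153.28 mm
ȳ = 5922732.06 / 48475.93 = 122.18 mm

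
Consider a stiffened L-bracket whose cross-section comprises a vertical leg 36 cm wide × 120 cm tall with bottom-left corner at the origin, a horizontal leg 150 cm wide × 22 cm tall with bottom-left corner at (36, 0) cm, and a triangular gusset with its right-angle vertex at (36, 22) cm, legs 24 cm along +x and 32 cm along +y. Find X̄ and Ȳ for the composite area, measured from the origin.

X̄ = 57.59 cm, Ȳ = 38.49 cm

vertical leg: A = 36 × 120 = 4320.00, centroid at (18.00, 60.00).
horizontal leg: A = 150 × 22 = 3300.00, centroid at (111.00, 11.00).
gusset: A = ½·24·32 = 384.00, centroid at (44.00, 32.67).
ΣA = 8004.00 cm²
ΣAX̄ = (4320.00)(18.00) + (3300.00)(111.00) + (384.00)(44.00) = 460956.00 cm³
ΣAȲ = (4320.00)(60.00) + (3300.00)(11.00) + (384.00)(32.67) = 308044.00 cm³
X̄ = 460956.00 / 8004.00 = 57.59 cm
Ȳ = 308044.00 / 8004.00 = 38.49 cm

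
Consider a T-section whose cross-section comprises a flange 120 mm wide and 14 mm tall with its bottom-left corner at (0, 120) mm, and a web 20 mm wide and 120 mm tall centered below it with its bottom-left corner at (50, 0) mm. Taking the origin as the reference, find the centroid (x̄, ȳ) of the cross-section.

x̄ = 60.00 mm, ȳ = 87.59 mm

web: A = 20 × 120 = 2400.00, centroid at (60.00, 60.00).
flange: A = 120 × 14 = 1680.00, centroid at (60.00, 127.00).
ΣA = 4080.00 mm²
ΣAx̄ = (2400.00)(60.00) + (1680.00)(60.00) = 244800.00 mm³
ΣAȳ = (2400.00)(60.00) + (1680.00)(127.00) = 357360.00 mm³
x̄ = 244800.00 / 4080.00 = 60.00 mm
ȳ = 357360.00 / 4080.00 = 87.59 mm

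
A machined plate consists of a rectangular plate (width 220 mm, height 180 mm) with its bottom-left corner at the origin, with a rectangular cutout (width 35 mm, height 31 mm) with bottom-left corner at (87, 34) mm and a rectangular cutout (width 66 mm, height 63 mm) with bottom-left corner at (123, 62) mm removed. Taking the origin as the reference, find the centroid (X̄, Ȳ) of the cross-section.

X̄ = 104.61 mm, Ȳ = 90.86 mm

plate: A = 220 × 180 = 39600.00, centroid at (110.00, 90.00).
hole 1: A = −(35 × 31) = -1085.00, centroid at (104.50, 49.50).
hole 2: A = −(66 × 63) = -4158.00, centroid at (156.00, 93.50).
ΣA = 34357.00 mm²
ΣAX̄ = (39600.00)(110.00) + (-1085.00)(104.50) + (-4158.00)(156.00) = 3593969.50 mm³
ΣAȲ = (39600.00)(90.00) + (-1085.00)(49.50) + (-4158.00)(93.50) = 3121519.50 mm³
X̄ = 3593969.50 / 34357.00 = 104.61 mm
Ȳ = 3121519.50 / 34357.00 = 90.86 mm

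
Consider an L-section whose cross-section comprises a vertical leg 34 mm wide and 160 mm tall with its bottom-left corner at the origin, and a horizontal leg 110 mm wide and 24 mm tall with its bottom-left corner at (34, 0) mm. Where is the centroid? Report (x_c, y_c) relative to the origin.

vertical leg: A = 34 × 160 = 5440.00, centroid at (17.00, 80.00).
horizontal leg: A = 110 × 24 = 2640.00, centroid at (89.00, 12.00).
ΣA = 8080.00 mm², ΣAx_c = 327440.00 mm³, ΣAy_c = 466880.00 mm³.
x_c = 327440.00/8080.00 = 40.52 mm; y_c = 466880.00/8080.00 = 57.78 mm.

x_c = 40.52 mm, y_c = 57.78 mm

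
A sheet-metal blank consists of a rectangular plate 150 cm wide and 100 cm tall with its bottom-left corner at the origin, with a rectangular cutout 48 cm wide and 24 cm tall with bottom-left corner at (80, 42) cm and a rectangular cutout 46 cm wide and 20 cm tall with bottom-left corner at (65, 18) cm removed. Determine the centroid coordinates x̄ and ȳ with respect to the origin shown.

plate: A = 150 × 100 = 15000.00, centroid at (75.00, 50.00).
hole 1: A = −(48 × 24) = -1152.00, centroid at (104.00, 54.00).
hole 2: A = −(46 × 20) = -920.00, centroid at (88.00, 28.00).
ΣA = 12928.00 cm², ΣAx̄ = 924232.00 cm³, ΣAȳ = 662032.00 cm³.
x̄ = 924232.00/12928.00 = 71.49 cm; ȳ = 662032.00/12928.00 = 51.21 cm.

x̄ = 71.49 cm, ȳ = 51.21 cm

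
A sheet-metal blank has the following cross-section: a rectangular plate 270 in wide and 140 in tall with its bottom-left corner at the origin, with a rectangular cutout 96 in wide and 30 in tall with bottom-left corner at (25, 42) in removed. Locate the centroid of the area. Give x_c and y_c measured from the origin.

x_c = 140.11 in, y_c = 71.07 in

Part | A | x̄ᵢ | ȳᵢ | A·x̄ᵢ | A·ȳᵢ
plate | 37800.00 | 135.00 | 70.00 | 5103000.00 | 2646000.00
hole | -2880.00 | 73.00 | 57.00 | -210240.00 | -164160.00
Σ | 34920.00 |  |  | 4892760.00 | 2481840.00
x_c = 4892760.00 / 34920.00 = 140.11 in
y_c = 2481840.00 / 34920.00 = 71.07 in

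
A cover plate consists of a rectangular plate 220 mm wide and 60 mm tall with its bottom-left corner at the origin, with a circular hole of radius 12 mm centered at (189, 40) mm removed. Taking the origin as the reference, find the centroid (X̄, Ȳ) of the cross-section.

plate: A = 220 × 60 = 13200.00, centroid at (110.00, 30.00).
hole: A = −π·12² = -452.39, centroid at (189.00, 40.00).
ΣA = 12747.61 mm², ΣAX̄ = 1366498.41 mm³, ΣAȲ = 377904.43 mm³.
X̄ = 1366498.41/12747.61 = 107.20 mm; Ȳ = 377904.43/12747.61 = 29.65 mm.

X̄ = 107.20 mm, Ȳ = 29.65 mm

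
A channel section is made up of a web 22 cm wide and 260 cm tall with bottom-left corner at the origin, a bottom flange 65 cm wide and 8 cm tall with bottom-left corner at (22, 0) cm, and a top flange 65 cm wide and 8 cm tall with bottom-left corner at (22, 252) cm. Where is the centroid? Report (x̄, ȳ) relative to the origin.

x̄ = 17.69 cm, ȳ = 130.00 cm

Part | A | x̄ᵢ | ȳᵢ | A·x̄ᵢ | A·ȳᵢ
web | 5720.00 | 11.00 | 130.00 | 62920.00 | 743600.00
bottom flange | 520.00 | 54.50 | 4.00 | 28340.00 | 2080.00
top flange | 520.00 | 54.50 | 256.00 | 28340.00 | 133120.00
Σ | 6760.00 |  |  | 119600.00 | 878800.00
x̄ = 119600.00 / 6760.00 = 17.69 cm
ȳ = 878800.00 / 6760.00 = 130.00 cm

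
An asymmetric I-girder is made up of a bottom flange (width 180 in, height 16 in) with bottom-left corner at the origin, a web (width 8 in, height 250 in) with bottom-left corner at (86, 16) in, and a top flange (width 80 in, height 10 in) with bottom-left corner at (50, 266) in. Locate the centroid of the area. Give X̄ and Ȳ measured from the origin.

X̄ = 90.00 in, Ȳ = 91.87 in

Part | A | x̄ᵢ | ȳᵢ | A·x̄ᵢ | A·ȳᵢ
bottom flange | 2880.00 | 90.00 | 8.00 | 259200.00 | 23040.00
web | 2000.00 | 90.00 | 141.00 | 180000.00 | 282000.00
top flange | 800.00 | 90.00 | 271.00 | 72000.00 | 216800.00
Σ | 5680.00 |  |  | 511200.00 | 521840.00
X̄ = 511200.00 / 5680.00 = 90.00 in
Ȳ = 521840.00 / 5680.00 = 91.87 in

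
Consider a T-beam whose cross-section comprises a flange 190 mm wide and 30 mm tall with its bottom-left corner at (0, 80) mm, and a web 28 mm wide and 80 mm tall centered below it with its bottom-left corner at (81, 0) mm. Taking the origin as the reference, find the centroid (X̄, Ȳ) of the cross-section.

web: A = 28 × 80 = 2240.00, centroid at (95.00, 40.00).
flange: A = 190 × 30 = 5700.00, centroid at (95.00, 95.00).
ΣA = 7940.00 mm²
ΣAX̄ = (2240.00)(95.00) + (5700.00)(95.00) = 754300.00 mm³
ΣAȲ = (2240.00)(40.00) + (5700.00)(95.00) = 631100.00 mm³
X̄ = 754300.00 / 7940.00 = 95.00 mm
Ȳ = 631100.00 / 7940.00 = 79.48 mm

X̄ = 95.00 mm, Ȳ = 79.48 mm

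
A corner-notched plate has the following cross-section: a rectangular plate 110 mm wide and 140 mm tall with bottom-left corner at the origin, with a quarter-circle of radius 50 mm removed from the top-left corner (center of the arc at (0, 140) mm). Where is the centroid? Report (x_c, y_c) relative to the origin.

plate: A = 110 × 140 = 15400.00, centroid at (55.00, 70.00).
removed quarter-circle: A = −¼π·50² = -1963.50, centroid at (21.22, 118.78).
ΣA = 13436.50 mm²
ΣAx_c = (15400.00)(55.00) + (-1963.50)(21.22) = 805333.33 mm³
ΣAy_c = (15400.00)(70.00) + (-1963.50)(118.78) = 844777.31 mm³
x_c = 805333.33 / 13436.50 = 59.94 mm
y_c = 844777.31 / 13436.50 = 62.87 mm

x_c = 59.94 mm, y_c = 62.87 mm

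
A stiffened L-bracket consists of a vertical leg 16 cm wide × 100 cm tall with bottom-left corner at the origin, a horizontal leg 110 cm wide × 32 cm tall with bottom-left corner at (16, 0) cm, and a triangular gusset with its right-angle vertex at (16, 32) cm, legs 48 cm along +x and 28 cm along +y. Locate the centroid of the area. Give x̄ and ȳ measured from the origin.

vertical leg: A = 16 × 100 = 1600.00, centroid at (8.00, 50.00).
horizontal leg: A = 110 × 32 = 3520.00, centroid at (71.00, 16.00).
gusset: A = ½·48·28 = 672.00, centroid at (32.00, 41.33).
ΣA = 5792.00 cm²
ΣAx̄ = (1600.00)(8.00) + (3520.00)(71.00) + (672.00)(32.00) = 284224.00 cm³
ΣAȳ = (1600.00)(50.00) + (3520.00)(16.00) + (672.00)(41.33) = 164096.00 cm³
x̄ = 284224.00 / 5792.00 = 49.07 cm
ȳ = 164096.00 / 5792.00 = 28.33 cm

x̄ = 49.07 cm, ȳ = 28.33 cm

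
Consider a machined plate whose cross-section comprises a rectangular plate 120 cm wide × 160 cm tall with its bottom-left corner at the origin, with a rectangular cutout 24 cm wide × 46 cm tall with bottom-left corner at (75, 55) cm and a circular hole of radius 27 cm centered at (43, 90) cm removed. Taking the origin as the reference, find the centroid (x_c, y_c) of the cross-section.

plate: A = 120 × 160 = 19200.00, centroid at (60.00, 80.00).
hole 1: A = −(24 × 46) = -1104.00, centroid at (87.00, 78.00).
hole 2: A = −π·27² = -2290.22, centroid at (43.00, 90.00).
ΣA = 15805.78 cm²
ΣAx_c = (19200.00)(60.00) + (-1104.00)(87.00) + (-2290.22)(43.00) = 957472.50 cm³
ΣAy_c = (19200.00)(80.00) + (-1104.00)(78.00) + (-2290.22)(90.00) = 1243768.11 cm³
x_c = 957472.50 / 15805.78 = 60.58 cm
y_c = 1243768.11 / 15805.78 = 78.69 cm

x_c = 60.58 cm, y_c = 78.69 cm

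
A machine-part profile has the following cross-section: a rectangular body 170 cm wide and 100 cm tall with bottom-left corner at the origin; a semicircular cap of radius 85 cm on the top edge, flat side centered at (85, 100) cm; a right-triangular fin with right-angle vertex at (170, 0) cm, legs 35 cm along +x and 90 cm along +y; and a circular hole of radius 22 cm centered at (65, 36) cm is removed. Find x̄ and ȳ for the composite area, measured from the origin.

x̄ = 91.43 cm, ȳ = 84.03 cm

rectangular body: A = 170 × 100 = 17000.00, centroid at (85.00, 50.00).
semicircular top: A = ½π·85² = 11349.00, centroid at (85.00, 136.08).
triangular fin: A = ½·35·90 = 1575.00, centroid at (181.67, 30.00).
hole: A = −π·22² = -1520.53, centroid at (65.00, 36.00).
ΣA = 28403.47 cm²
ΣAx̄ = (17000.00)(85.00) + (11349.00)(85.00) + (1575.00)(181.67) + (-1520.53)(65.00) = 2596955.79 cm³
ΣAȳ = (17000.00)(50.00) + (11349.00)(136.08) + (1575.00)(30.00) + (-1520.53)(36.00) = 2386827.90 cm³
x̄ = 2596955.79 / 28403.47 = 91.43 cm
ȳ = 2386827.90 / 28403.47 = 84.03 cm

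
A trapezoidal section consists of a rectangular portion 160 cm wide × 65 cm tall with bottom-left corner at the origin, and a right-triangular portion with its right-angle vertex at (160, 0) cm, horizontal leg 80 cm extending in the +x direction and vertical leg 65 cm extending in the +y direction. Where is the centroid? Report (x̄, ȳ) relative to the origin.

x̄ = 101.33 cm, ȳ = 30.33 cm

rectangular portion: A = 160 × 65 = 10400.00, centroid at (80.00, 32.50).
triangular portion: A = ½·80·65 = 2600.00, centroid at (186.67, 21.67).
ΣA = 13000.00 cm²
ΣAx̄ = (10400.00)(80.00) + (2600.00)(186.67) = 1317333.33 cm³
ΣAȳ = (10400.00)(32.50) + (2600.00)(21.67) = 394333.33 cm³
x̄ = 1317333.33 / 13000.00 = 101.33 cm
ȳ = 394333.33 / 13000.00 = 30.33 cm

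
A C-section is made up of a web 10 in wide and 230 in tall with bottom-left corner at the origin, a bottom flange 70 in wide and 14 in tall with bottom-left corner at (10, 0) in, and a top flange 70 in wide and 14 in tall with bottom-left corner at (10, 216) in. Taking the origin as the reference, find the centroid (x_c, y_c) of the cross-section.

Part | A | x̄ᵢ | ȳᵢ | A·x̄ᵢ | A·ȳᵢ
web | 2300.00 | 5.00 | 115.00 | 11500.00 | 264500.00
bottom flange | 980.00 | 45.00 | 7.00 | 44100.00 | 6860.00
top flange | 980.00 | 45.00 | 223.00 | 44100.00 | 218540.00
Σ | 4260.00 |  |  | 99700.00 | 489900.00
x_c = 99700.00 / 4260.00 = 23.40 in
y_c = 489900.00 / 4260.00 = 115.00 in

x_c = 23.40 in, y_c = 115.00 in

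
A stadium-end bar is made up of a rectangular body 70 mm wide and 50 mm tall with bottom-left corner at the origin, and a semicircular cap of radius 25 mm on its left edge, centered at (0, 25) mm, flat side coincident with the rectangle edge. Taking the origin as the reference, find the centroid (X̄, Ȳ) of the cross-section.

X̄ = 25.01 mm, Ȳ = 25.00 mm

Part | A | x̄ᵢ | ȳᵢ | A·x̄ᵢ | A·ȳᵢ
rectangular body | 3500.00 | 35.00 | 25.00 | 122500.00 | 87500.00
semicircular end | 981.75 | -10.61 | 25.00 | -10416.67 | 24543.69
Σ | 4481.75 |  |  | 112083.33 | 112043.69
X̄ = 112083.33 / 4481.75 = 25.01 mm
Ȳ = 112043.69 / 4481.75 = 25.00 mm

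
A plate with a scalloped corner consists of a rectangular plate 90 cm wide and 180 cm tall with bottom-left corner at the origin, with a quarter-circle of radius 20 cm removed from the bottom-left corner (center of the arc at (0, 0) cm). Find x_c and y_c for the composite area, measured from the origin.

Part | A | x̄ᵢ | ȳᵢ | A·x̄ᵢ | A·ȳᵢ
plate | 16200.00 | 45.00 | 90.00 | 729000.00 | 1458000.00
removed quarter-circle | -314.16 | 8.49 | 8.49 | -2666.67 | -2666.67
Σ | 15885.84 |  |  | 726333.33 | 1455333.33
x_c = 726333.33 / 15885.84 = 45.72 cm
y_c = 1455333.33 / 15885.84 = 91.61 cm

x_c = 45.72 cm, y_c = 91.61 cm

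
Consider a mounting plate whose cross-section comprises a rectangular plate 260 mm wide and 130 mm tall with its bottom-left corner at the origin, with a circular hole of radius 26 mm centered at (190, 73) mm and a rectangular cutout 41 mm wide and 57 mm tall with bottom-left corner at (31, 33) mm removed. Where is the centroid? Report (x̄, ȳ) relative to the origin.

x̄ = 131.91 mm, ȳ = 64.70 mm

plate: A = 260 × 130 = 33800.00, centroid at (130.00, 65.00).
hole 1: A = −π·26² = -2123.72, centroid at (190.00, 73.00).
hole 2: A = −(41 × 57) = -2337.00, centroid at (51.50, 61.50).
ΣA = 29339.28 mm²
ΣAx̄ = (33800.00)(130.00) + (-2123.72)(190.00) + (-2337.00)(51.50) = 3870138.34 mm³
ΣAȳ = (33800.00)(65.00) + (-2123.72)(73.00) + (-2337.00)(61.50) = 1898243.19 mm³
x̄ = 3870138.34 / 29339.28 = 131.91 mm
ȳ = 1898243.19 / 29339.28 = 64.70 mm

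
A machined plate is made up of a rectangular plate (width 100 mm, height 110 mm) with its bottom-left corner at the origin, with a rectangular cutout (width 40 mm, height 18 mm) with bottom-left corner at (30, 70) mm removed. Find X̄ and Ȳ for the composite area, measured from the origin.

plate: A = 100 × 110 = 11000.00, centroid at (50.00, 55.00).
hole: A = −(40 × 18) = -720.00, centroid at (50.00, 79.00).
ΣA = 10280.00 mm², ΣAX̄ = 514000.00 mm³, ΣAȲ = 548120.00 mm³.
X̄ = 514000.00/10280.00 = 50.00 mm; Ȳ = 548120.00/10280.00 = 53.32 mm.

X̄ = 50.00 mm, Ȳ = 53.32 mm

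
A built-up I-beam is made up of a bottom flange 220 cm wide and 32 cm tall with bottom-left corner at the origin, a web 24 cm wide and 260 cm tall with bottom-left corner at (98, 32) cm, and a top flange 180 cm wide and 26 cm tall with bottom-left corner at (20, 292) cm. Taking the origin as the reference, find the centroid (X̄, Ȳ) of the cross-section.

X̄ = 110.00 cm, Ȳ = 142.03 cm

Part | A | x̄ᵢ | ȳᵢ | A·x̄ᵢ | A·ȳᵢ
bottom flange | 7040.00 | 110.00 | 16.00 | 774400.00 | 112640.00
web | 6240.00 | 110.00 | 162.00 | 686400.00 | 1010880.00
top flange | 4680.00 | 110.00 | 305.00 | 514800.00 | 1427400.00
Σ | 17960.00 |  |  | 1975600.00 | 2550920.00
X̄ = 1975600.00 / 17960.00 = 110.00 cm
Ȳ = 2550920.00 / 17960.00 = 142.03 cm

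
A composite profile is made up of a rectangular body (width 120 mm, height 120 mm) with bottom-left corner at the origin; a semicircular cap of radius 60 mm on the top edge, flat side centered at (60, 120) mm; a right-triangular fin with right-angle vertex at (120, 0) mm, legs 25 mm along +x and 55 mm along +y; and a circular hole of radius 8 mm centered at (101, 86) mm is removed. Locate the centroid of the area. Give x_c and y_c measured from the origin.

x_c = 61.89 mm, y_c = 81.88 mm

rectangular body: A = 120 × 120 = 14400.00, centroid at (60.00, 60.00).
semicircular top: A = ½π·60² = 5654.87, centroid at (60.00, 145.46).
triangular fin: A = ½·25·55 = 687.50, centroid at (128.33, 18.33).
hole: A = −π·8² = -201.06, centroid at (101.00, 86.00).
ΣA = 20541.30 mm², ΣAx_c = 1271213.92 mm³, ΣAy_c = 1681896.85 mm³.
x_c = 1271213.92/20541.30 = 61.89 mm; y_c = 1681896.85/20541.30 = 81.88 mm.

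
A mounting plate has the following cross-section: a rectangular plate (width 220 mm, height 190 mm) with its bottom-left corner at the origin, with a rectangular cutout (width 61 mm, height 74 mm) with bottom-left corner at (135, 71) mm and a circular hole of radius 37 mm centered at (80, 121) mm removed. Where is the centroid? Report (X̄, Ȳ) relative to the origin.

plate: A = 220 × 190 = 41800.00, centroid at (110.00, 95.00).
hole 1: A = −(61 × 74) = -4514.00, centroid at (165.50, 108.00).
hole 2: A = −π·37² = -4300.84, centroid at (80.00, 121.00).
ΣA = 32985.16 mm², ΣAX̄ = 3506865.77 mm³, ΣAȲ = 2963086.32 mm³.
X̄ = 3506865.77/32985.16 = 106.32 mm; Ȳ = 2963086.32/32985.16 = 89.83 mm.

X̄ = 106.32 mm, Ȳ = 89.83 mm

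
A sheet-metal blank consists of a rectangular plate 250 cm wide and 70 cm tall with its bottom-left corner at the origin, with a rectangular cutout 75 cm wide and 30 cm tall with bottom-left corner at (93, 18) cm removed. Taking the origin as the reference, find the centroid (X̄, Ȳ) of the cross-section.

X̄ = 124.19 cm, Ȳ = 35.30 cm

plate: A = 250 × 70 = 17500.00, centroid at (125.00, 35.00).
hole: A = −(75 × 30) = -2250.00, centroid at (130.50, 33.00).
ΣA = 15250.00 cm², ΣAX̄ = 1893875.00 cm³, ΣAȲ = 538250.00 cm³.
X̄ = 1893875.00/15250.00 = 124.19 cm; Ȳ = 538250.00/15250.00 = 35.30 cm.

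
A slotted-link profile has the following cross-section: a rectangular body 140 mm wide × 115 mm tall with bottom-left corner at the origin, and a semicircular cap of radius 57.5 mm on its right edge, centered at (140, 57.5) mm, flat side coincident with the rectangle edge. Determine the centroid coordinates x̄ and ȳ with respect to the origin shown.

x̄ = 93.02 mm, ȳ = 57.50 mm

Part | A | x̄ᵢ | ȳᵢ | A·x̄ᵢ | A·ȳᵢ
rectangular body | 16100.00 | 70.00 | 57.50 | 1127000.00 | 925750.00
semicircular end | 5193.45 | 164.40 | 57.50 | 853821.93 | 298623.11
Σ | 21293.45 |  |  | 1980821.93 | 1224373.11
x̄ = 1980821.93 / 21293.45 = 93.02 mm
ȳ = 1224373.11 / 21293.45 = 57.50 mm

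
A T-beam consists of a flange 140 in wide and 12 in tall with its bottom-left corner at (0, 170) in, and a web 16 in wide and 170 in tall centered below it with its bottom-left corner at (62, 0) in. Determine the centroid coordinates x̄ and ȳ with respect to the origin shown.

Part | A | x̄ᵢ | ȳᵢ | A·x̄ᵢ | A·ȳᵢ
web | 2720.00 | 70.00 | 85.00 | 190400.00 | 231200.00
flange | 1680.00 | 70.00 | 176.00 | 117600.00 | 295680.00
Σ | 4400.00 |  |  | 308000.00 | 526880.00
x̄ = 308000.00 / 4400.00 = 70.00 in
ȳ = 526880.00 / 4400.00 = 119.75 in

x̄ = 70.00 in, ȳ = 119.75 in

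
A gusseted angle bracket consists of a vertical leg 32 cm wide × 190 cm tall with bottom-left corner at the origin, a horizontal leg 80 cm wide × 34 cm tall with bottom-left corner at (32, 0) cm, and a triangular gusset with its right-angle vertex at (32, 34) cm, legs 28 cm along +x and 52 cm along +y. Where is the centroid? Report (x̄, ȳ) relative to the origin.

x̄ = 33.92 cm, ȳ = 69.40 cm

vertical leg: A = 32 × 190 = 6080.00, centroid at (16.00, 95.00).
horizontal leg: A = 80 × 34 = 2720.00, centroid at (72.00, 17.00).
gusset: A = ½·28·52 = 728.00, centroid at (41.33, 51.33).
ΣA = 9528.00 cm²
ΣAx̄ = (6080.00)(16.00) + (2720.00)(72.00) + (728.00)(41.33) = 323210.67 cm³
ΣAȳ = (6080.00)(95.00) + (2720.00)(17.00) + (728.00)(51.33) = 661210.67 cm³
x̄ = 323210.67 / 9528.00 = 33.92 cm
ȳ = 661210.67 / 9528.00 = 69.40 cm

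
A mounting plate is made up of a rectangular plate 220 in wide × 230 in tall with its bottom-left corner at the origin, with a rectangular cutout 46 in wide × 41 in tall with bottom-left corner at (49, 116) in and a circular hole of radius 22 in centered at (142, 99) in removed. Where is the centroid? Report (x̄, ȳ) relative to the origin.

Part | A | x̄ᵢ | ȳᵢ | A·x̄ᵢ | A·ȳᵢ
plate | 50600.00 | 110.00 | 115.00 | 5566000.00 | 5819000.00
hole 1 | -1886.00 | 72.00 | 136.50 | -135792.00 | -257439.00
hole 2 | -1520.53 | 142.00 | 99.00 | -215915.38 | -150532.55
Σ | 47193.47 |  |  | 5214292.62 | 5411028.45
x̄ = 5214292.62 / 47193.47 = 110.49 in
ȳ = 5411028.45 / 47193.47 = 114.66 in

x̄ = 110.49 in, ȳ = 114.66 in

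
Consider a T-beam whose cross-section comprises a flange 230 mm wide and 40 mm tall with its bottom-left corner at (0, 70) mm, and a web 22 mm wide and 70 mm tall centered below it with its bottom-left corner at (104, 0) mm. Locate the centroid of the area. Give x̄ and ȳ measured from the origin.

web: A = 22 × 70 = 1540.00, centroid at (115.00, 35.00).
flange: A = 230 × 40 = 9200.00, centroid at (115.00, 90.00).
ΣA = 10740.00 mm², ΣAx̄ = 1235100.00 mm³, ΣAȳ = 881900.00 mm³.
x̄ = 1235100.00/10740.00 = 115.00 mm; ȳ = 881900.00/10740.00 = 82.11 mm.

x̄ = 115.00 mm, ȳ = 82.11 mm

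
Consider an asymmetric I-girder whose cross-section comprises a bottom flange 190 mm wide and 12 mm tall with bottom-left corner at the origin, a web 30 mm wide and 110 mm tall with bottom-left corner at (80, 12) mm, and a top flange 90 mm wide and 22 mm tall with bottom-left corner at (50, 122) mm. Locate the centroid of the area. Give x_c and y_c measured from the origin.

bottom flange: A = 190 × 12 = 2280.00, centroid at (95.00, 6.00).
web: A = 30 × 110 = 3300.00, centroid at (95.00, 67.00).
top flange: A = 90 × 22 = 1980.00, centroid at (95.00, 133.00).
ΣA = 7560.00 mm²
ΣAx_c = (2280.00)(95.00) + (3300.00)(95.00) + (1980.00)(95.00) = 718200.00 mm³
ΣAy_c = (2280.00)(6.00) + (3300.00)(67.00) + (1980.00)(133.00) = 498120.00 mm³
x_c = 718200.00 / 7560.00 = 95.00 mm
y_c = 498120.00 / 7560.00 = 65.89 mm

x_c = 95.00 mm, y_c = 65.89 mm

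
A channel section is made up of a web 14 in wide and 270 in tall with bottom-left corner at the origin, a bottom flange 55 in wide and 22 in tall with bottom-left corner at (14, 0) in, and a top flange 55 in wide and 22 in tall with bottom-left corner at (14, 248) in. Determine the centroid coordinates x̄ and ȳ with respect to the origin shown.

web: A = 14 × 270 = 3780.00, centroid at (7.00, 135.00).
bottom flange: A = 55 × 22 = 1210.00, centroid at (41.50, 11.00).
top flange: A = 55 × 22 = 1210.00, centroid at (41.50, 259.00).
ΣA = 6200.00 in², ΣAx̄ = 126890.00 in³, ΣAȳ = 837000.00 in³.
x̄ = 126890.00/6200.00 = 20.47 in; ȳ = 837000.00/6200.00 = 135.00 in.

x̄ = 20.47 in, ȳ = 135.00 in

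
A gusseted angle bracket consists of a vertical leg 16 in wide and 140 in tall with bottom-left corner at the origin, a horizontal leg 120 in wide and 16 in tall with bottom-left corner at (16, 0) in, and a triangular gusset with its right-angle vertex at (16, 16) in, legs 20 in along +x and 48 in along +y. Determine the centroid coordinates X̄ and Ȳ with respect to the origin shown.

X̄ = 37.66 in, Ȳ = 40.41 in

vertical leg: A = 16 × 140 = 2240.00, centroid at (8.00, 70.00).
horizontal leg: A = 120 × 16 = 1920.00, centroid at (76.00, 8.00).
gusset: A = ½·20·48 = 480.00, centroid at (22.67, 32.00).
ΣA = 4640.00 in²
ΣAX̄ = (2240.00)(8.00) + (1920.00)(76.00) + (480.00)(22.67) = 174720.00 in³
ΣAȲ = (2240.00)(70.00) + (1920.00)(8.00) + (480.00)(32.00) = 187520.00 in³
X̄ = 174720.00 / 4640.00 = 37.66 in
Ȳ = 187520.00 / 4640.00 = 40.41 in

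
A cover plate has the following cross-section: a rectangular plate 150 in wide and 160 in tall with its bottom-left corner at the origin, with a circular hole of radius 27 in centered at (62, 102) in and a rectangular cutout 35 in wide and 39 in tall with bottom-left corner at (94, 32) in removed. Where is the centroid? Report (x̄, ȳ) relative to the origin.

x̄ = 74.01 in, ȳ = 79.44 in

plate: A = 150 × 160 = 24000.00, centroid at (75.00, 80.00).
hole 1: A = −π·27² = -2290.22, centroid at (62.00, 102.00).
hole 2: A = −(35 × 39) = -1365.00, centroid at (111.50, 51.50).
ΣA = 20344.78 in², ΣAx̄ = 1505808.80 in³, ΣAȳ = 1616099.95 in³.
x̄ = 1505808.80/20344.78 = 74.01 in; ȳ = 1616099.95/20344.78 = 79.44 in.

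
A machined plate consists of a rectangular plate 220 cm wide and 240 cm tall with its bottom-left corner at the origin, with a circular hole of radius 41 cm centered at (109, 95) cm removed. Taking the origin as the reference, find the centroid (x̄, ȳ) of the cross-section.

plate: A = 220 × 240 = 52800.00, centroid at (110.00, 120.00).
hole: A = −π·41² = -5281.02, centroid at (109.00, 95.00).
ΣA = 47518.98 cm², ΣAx̄ = 5232369.12 cm³, ΣAȳ = 5834303.36 cm³.
x̄ = 5232369.12/47518.98 = 110.11 cm; ȳ = 5834303.36/47518.98 = 122.78 cm.

x̄ = 110.11 cm, ȳ = 122.78 cm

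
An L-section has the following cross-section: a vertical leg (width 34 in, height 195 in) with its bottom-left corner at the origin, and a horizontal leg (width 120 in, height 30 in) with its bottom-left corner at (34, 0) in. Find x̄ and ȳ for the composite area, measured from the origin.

Part | A | x̄ᵢ | ȳᵢ | A·x̄ᵢ | A·ȳᵢ
vertical leg | 6630.00 | 17.00 | 97.50 | 112710.00 | 646425.00
horizontal leg | 3600.00 | 94.00 | 15.00 | 338400.00 | 54000.00
Σ | 10230.00 |  |  | 451110.00 | 700425.00
x̄ = 451110.00 / 10230.00 = 44.10 in
ȳ = 700425.00 / 10230.00 = 68.47 in

x̄ = 44.10 in, ȳ = 68.47 in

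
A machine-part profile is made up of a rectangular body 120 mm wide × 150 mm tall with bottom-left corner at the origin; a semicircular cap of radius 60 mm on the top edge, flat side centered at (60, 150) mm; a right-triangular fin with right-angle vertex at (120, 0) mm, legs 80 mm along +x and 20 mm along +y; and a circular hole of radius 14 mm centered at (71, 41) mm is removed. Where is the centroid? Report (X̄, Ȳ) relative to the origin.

X̄ = 62.62 mm, Ȳ = 97.42 mm

rectangular body: A = 120 × 150 = 18000.00, centroid at (60.00, 75.00).
semicircular top: A = ½π·60² = 5654.87, centroid at (60.00, 175.46).
triangular fin: A = ½·80·20 = 800.00, centroid at (146.67, 6.67).
hole: A = −π·14² = -615.75, centroid at (71.00, 41.00).
ΣA = 23839.11 mm²
ΣAX̄ = (18000.00)(60.00) + (5654.87)(60.00) + (800.00)(146.67) + (-615.75)(71.00) = 1492906.94 mm³
ΣAȲ = (18000.00)(75.00) + (5654.87)(175.46) + (800.00)(6.67) + (-615.75)(41.00) = 2322317.51 mm³
X̄ = 1492906.94 / 23839.11 = 62.62 mm
Ȳ = 2322317.51 / 23839.11 = 97.42 mm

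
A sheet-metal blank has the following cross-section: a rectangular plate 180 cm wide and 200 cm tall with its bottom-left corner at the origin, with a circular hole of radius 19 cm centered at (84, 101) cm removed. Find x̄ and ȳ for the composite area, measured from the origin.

x̄ = 90.20 cm, ȳ = 99.97 cm

plate: A = 180 × 200 = 36000.00, centroid at (90.00, 100.00).
hole: A = −π·19² = -1134.11, centroid at (84.00, 101.00).
ΣA = 34865.89 cm²
ΣAx̄ = (36000.00)(90.00) + (-1134.11)(84.00) = 3144734.34 cm³
ΣAȳ = (36000.00)(100.00) + (-1134.11)(101.00) = 3485454.39 cm³
x̄ = 3144734.34 / 34865.89 = 90.20 cm
ȳ = 3485454.39 / 34865.89 = 99.97 cm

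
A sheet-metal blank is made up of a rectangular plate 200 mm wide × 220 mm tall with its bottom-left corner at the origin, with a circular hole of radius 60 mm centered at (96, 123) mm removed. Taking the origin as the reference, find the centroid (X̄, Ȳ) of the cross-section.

X̄ = 101.38 mm, Ȳ = 105.50 mm

plate: A = 200 × 220 = 44000.00, centroid at (100.00, 110.00).
hole: A = −π·60² = -11309.73, centroid at (96.00, 123.00).
ΣA = 32690.27 mm²
ΣAX̄ = (44000.00)(100.00) + (-11309.73)(96.00) = 3314265.58 mm³
ΣAȲ = (44000.00)(110.00) + (-11309.73)(123.00) = 3448902.77 mm³
X̄ = 3314265.58 / 32690.27 = 101.38 mm
Ȳ = 3448902.77 / 32690.27 = 105.50 mm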